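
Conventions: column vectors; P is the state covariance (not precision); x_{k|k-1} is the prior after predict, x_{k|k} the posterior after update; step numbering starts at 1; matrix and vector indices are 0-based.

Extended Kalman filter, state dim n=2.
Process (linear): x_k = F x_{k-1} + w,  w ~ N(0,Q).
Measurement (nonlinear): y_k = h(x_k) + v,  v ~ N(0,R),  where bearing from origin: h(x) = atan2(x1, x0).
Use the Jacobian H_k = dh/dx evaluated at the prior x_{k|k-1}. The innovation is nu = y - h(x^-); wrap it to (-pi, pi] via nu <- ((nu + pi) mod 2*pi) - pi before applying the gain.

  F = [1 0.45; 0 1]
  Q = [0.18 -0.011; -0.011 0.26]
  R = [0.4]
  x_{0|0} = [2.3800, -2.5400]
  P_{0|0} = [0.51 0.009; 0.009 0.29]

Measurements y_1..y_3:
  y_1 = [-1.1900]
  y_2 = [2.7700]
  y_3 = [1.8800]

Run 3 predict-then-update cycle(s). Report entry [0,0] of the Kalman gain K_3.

step 1: x^-=[1.2370, -2.5400]  P^-=[0.7568 0.1285; 0.1285 0.5500]  H_jac=[0.3182 0.1550]  S=[0.5025]  K=[0.5189; 0.2510]  nu=[-0.0724]  x^+=[1.1994, -2.5582]  P^+=[0.6215 0.0631; 0.0631 0.5183]
step 2: x^-=[0.0483, -2.5582]  P^-=[0.9632 0.2853; 0.2853 0.7783]  H_jac=[0.3908 0.0074]  S=[0.5488]  K=[0.6897; 0.2136]  nu=[-1.9612]  x^+=[-1.3045, -2.9771]  P^+=[0.7022 0.2045; 0.2045 0.7533]
step 3: x^-=[-2.6442, -2.9771]  P^-=[1.2187 0.5324; 0.5324 1.0133]  H_jac=[0.1878 -0.1668]  S=[0.4378]  K=[0.3199; -0.1576]  nu=[-2.1062]  x^+=[-3.3179, -2.6451]  P^+=[1.1739 0.5545; 0.5545 1.0024]

K[0,0] = 0.3199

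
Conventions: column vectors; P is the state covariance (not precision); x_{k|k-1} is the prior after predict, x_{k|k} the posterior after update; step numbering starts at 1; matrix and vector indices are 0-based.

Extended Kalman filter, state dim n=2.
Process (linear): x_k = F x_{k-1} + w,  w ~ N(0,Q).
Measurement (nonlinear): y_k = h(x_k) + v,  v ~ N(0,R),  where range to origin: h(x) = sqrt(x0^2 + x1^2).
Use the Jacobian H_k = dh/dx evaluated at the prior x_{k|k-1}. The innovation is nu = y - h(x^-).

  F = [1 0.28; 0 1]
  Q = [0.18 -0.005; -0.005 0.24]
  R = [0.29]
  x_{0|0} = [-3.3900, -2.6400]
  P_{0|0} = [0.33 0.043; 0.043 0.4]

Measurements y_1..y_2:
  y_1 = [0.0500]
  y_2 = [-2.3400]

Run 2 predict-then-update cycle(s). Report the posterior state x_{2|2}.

step 1: x^-=[-4.1292, -2.6400]  P^-=[0.5654 0.1500; 0.1500 0.6400]  H_jac=[-0.8425 -0.5387]  S=[1.0132]  K=[-0.5499; -0.4650]  nu=[-4.8510]  x^+=[-1.4615, -0.3844]  P^+=[0.2590 -0.1091; -0.1091 0.4209]
step 2: x^-=[-1.5692, -0.3844]  P^-=[0.4109 0.0038; 0.0038 0.6609]  H_jac=[-0.9713 -0.2379]  S=[0.7168]  K=[-0.5581; -0.2245]  nu=[-3.9556]  x^+=[0.6383, 0.5037]  P^+=[0.1877 -0.0860; -0.0860 0.6248]

x_post = [0.6383, 0.5037]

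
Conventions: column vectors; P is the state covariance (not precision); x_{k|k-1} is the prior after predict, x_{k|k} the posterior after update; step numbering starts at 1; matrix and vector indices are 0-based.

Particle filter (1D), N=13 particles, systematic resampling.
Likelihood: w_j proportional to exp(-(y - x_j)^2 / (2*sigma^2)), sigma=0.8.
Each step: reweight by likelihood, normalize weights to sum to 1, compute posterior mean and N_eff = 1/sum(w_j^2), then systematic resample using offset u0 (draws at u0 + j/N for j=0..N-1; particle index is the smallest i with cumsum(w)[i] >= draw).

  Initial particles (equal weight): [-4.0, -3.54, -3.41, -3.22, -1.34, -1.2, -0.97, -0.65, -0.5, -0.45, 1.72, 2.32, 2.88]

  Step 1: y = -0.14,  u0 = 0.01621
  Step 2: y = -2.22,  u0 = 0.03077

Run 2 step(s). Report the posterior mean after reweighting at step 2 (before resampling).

post_mean = -0.9833

step 1: w=[0.0000, 0.0000, 0.0001, 0.0001, 0.0802, 0.1027, 0.1442, 0.2015, 0.2232, 0.2291, 0.0166, 0.0022, 0.0002]  mean=-0.6828  Neff=5.5265  idx=[4, 5, 5, 6, 6, 7, 7, 8, 8, 8, 9, 9, 9]
step 2: w=[0.1902, 0.1545, 0.1545, 0.1027, 0.1027, 0.0508, 0.0508, 0.0345, 0.0345, 0.0345, 0.0301, 0.0301, 0.0301]  mean=-0.9833  Neff=8.5884  idx=[0, 0, 0, 1, 1, 2, 2, 3, 4, 5, 6, 9, 11]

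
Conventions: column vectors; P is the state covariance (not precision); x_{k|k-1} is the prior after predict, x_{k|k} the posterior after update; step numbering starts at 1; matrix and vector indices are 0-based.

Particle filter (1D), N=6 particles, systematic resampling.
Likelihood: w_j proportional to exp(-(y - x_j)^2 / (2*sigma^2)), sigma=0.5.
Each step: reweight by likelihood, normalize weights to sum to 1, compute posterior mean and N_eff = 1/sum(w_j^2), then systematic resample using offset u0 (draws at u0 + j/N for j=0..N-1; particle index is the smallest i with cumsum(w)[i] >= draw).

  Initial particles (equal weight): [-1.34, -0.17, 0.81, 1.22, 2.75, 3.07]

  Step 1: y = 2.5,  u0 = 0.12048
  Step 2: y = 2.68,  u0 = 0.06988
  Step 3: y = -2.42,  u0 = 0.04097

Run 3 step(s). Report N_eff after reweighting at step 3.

step 1: w=[0.0000, 0.0000, 0.0023, 0.0261, 0.6104, 0.3612]  mean=2.8212  Neff=1.9851  idx=[4, 4, 4, 4, 5, 5]
step 2: w=[0.1822, 0.1822, 0.1822, 0.1822, 0.1357, 0.1357]  mean=2.8368  Neff=5.8982  idx=[0, 1, 2, 3, 4, 5]
step 3: w=[0.2499, 0.2499, 0.2499, 0.2499, 0.0003, 0.0003]  mean=2.7502  Neff=4.0044  idx=[0, 0, 1, 2, 2, 3]

N_eff = 4.0044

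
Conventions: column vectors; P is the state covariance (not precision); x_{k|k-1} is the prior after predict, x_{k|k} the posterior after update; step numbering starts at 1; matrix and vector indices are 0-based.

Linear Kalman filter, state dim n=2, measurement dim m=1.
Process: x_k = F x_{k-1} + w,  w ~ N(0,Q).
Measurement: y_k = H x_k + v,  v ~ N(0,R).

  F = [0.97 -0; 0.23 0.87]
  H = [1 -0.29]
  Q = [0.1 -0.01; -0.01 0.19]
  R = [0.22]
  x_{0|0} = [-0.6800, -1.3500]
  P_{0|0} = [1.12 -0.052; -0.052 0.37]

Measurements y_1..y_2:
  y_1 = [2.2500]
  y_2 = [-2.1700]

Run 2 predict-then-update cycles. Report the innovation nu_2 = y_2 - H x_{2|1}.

step 1: x^-=[-0.6596, -1.3309]  P^-=[1.1538 0.1960; 0.1960 0.5085]  S=[1.3029]  K=[0.8419; 0.0372]  nu=[2.5236]  x^+=[1.4652, -1.2369]  P^+=[0.2302 0.1551; 0.1551 0.5067]
step 2: x^-=[1.4212, -0.7391]  P^-=[0.3166 0.1723; 0.1723 0.6478]  S=[0.4912]  K=[0.5429; -0.0317]  nu=[-3.8056]  x^+=[-0.6448, -0.6184]  P^+=[0.1718 0.1807; 0.1807 0.6473]

innov = [-3.8056]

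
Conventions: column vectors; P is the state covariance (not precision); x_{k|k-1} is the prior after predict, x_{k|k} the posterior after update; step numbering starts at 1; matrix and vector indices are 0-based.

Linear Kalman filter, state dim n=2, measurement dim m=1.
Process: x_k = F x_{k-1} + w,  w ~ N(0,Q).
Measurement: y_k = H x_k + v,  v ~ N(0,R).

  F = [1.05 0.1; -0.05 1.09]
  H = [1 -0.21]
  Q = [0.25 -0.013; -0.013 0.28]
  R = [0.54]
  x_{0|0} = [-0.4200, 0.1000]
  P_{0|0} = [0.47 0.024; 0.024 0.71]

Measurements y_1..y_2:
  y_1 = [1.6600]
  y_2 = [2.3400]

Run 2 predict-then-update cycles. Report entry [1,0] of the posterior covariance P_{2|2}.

step 1: x^-=[-0.4310, 0.1300]  P^-=[0.7803 0.0671; 0.0671 1.1221]  S=[1.3416]  K=[0.5711; -0.1257]  nu=[2.1183]  x^+=[0.7788, -0.1362]  P^+=[0.3427 0.1633; 0.1633 1.1009]
step 2: x^-=[0.8041, -0.1874]  P^-=[0.6731 0.2751; 0.2751 1.5711]  S=[1.1669]  K=[0.5274; -0.0470]  nu=[1.4965]  x^+=[1.5933, -0.2576]  P^+=[0.3486 0.3040; 0.3040 1.5685]

P_post[1,0] = 0.3040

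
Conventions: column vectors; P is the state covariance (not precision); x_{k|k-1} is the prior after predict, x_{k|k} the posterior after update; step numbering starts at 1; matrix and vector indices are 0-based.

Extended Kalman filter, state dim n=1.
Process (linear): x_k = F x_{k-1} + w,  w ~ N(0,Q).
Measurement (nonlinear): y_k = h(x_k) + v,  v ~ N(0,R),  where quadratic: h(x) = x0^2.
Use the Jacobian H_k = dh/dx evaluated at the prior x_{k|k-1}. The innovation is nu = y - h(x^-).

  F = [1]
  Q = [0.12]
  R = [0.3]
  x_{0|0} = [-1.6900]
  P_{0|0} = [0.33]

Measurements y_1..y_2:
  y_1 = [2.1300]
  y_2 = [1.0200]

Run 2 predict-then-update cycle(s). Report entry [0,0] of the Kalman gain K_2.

K[0,0] = -0.2724

step 1: x^-=[-1.6900]  P^-=[0.4500]  H_jac=[-3.3800]  S=[5.4410]  K=[-0.2795]  nu=[-0.7261]  x^+=[-1.4870]  P^+=[0.0248]
step 2: x^-=[-1.4870]  P^-=[0.1448]  H_jac=[-2.9740]  S=[1.5809]  K=[-0.2724]  nu=[-1.1912]  x^+=[-1.1625]  P^+=[0.0275]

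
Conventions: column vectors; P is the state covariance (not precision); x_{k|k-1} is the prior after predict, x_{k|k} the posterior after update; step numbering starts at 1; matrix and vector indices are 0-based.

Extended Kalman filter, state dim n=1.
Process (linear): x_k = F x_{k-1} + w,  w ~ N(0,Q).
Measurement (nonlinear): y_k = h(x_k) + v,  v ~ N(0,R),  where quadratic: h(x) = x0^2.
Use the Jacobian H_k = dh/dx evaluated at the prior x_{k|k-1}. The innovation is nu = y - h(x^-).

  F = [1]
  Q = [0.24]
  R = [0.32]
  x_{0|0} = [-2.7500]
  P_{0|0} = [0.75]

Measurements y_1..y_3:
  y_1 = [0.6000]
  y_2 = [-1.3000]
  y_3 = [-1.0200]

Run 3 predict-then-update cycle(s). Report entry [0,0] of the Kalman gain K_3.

step 1: x^-=[-2.7500]  P^-=[0.9900]  H_jac=[-5.5000]  S=[30.2675]  K=[-0.1799]  nu=[-6.9625]  x^+=[-1.4975]  P^+=[0.0105]
step 2: x^-=[-1.4975]  P^-=[0.2505]  H_jac=[-2.9949]  S=[2.5666]  K=[-0.2923]  nu=[-3.5424]  x^+=[-0.4621]  P^+=[0.0312]
step 3: x^-=[-0.4621]  P^-=[0.2712]  H_jac=[-0.9243]  S=[0.5517]  K=[-0.4544]  nu=[-1.2336]  x^+=[0.0984]  P^+=[0.1573]

K[0,0] = -0.4544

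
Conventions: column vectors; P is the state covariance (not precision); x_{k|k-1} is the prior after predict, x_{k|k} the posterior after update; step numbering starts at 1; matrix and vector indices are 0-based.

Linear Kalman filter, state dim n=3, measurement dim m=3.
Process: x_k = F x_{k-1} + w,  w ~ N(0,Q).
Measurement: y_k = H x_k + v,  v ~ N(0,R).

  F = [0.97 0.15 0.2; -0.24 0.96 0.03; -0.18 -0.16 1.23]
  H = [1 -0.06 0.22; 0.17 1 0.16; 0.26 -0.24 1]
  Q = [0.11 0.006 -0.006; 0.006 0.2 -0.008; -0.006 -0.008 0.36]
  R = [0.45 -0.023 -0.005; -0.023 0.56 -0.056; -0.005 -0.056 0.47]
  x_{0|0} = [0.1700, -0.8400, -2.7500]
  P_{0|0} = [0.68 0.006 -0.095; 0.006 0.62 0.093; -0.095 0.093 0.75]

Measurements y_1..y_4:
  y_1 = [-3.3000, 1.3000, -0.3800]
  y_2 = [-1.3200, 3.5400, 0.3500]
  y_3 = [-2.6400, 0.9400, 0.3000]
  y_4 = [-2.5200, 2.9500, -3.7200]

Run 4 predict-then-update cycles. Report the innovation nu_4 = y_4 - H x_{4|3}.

step 1: x^-=[-0.5111, -0.9297, -3.2787]  P^-=[0.7642 -0.0331 -0.0519; -0.0331 0.8152 0.0909; -0.0519 0.0909 1.5384]  S=[1.2703 0.0883 0.4872; 0.0883 1.4517 0.0975; 0.4872 0.0975 2.0405]  K=[0.6205 0.0282 -0.0737; -0.0627 0.5761 -0.0681; -0.0776 0.1807 0.7465]  nu=[-2.1234, 2.8412, 2.8085]  x^+=[-1.9554, 0.6491, -0.5039]  P^+=[0.3048 -0.0262 -0.1248; -0.0262 0.3288 0.0218; -0.1248 0.0218 0.3788]
step 2: x^-=[-1.9001, 1.0773, -0.3717]  P^-=[0.3646 -0.0322 -0.1103; -0.0322 0.5361 0.0353; -0.1103 0.0353 0.9966]  S=[0.8192 -0.0043 0.2044; -0.0043 1.1265 -0.0055; 0.2044 -0.0055 1.4518]  K=[0.4345 0.0121 -0.0665; -0.0513 0.4755 -0.0610; -0.0350 0.1594 0.6664]  nu=[0.7265, 2.8452, 1.4743]  x^+=[-1.6479, 2.3031, 1.0388]  P^+=[0.2152 -0.0209 -0.0951; -0.0209 0.2719 0.0156; -0.0951 0.0156 0.3329]
step 3: x^-=[-1.0453, 2.6376, 1.2058]  P^-=[0.2899 -0.0167 -0.0720; -0.0167 0.4752 0.0216; -0.0720 0.0216 0.9123]  S=[0.7556 0.0036 0.2037; 0.0036 1.0642 -0.0094; 0.2037 -0.0094 1.3836]  K=[0.3775 0.0180 -0.0501; -0.0393 0.4467 -0.0612; -0.0057 0.1517 0.6440]  nu=[-1.7017, -1.7128, -0.0010]  x^+=[-1.7185, 1.9394, 0.9551]  P^+=[0.1861 -0.0149 -0.0784; -0.0149 0.2552 0.0115; -0.0784 0.0115 0.3174]
step 4: x^-=[-1.1850, 2.3029, 1.1738]  P^-=[0.2695 -0.0082 -0.0528; -0.0082 0.4548 0.0117; -0.0528 0.0117 0.8820]  S=[0.7412 0.0105 0.2106; 0.0105 1.0432 -0.0138; 0.2106 -0.0138 1.3644]  K=[0.3599 0.0238 -0.0412; -0.0325 0.4359 -0.0635; 0.0072 0.1462 0.6347]  nu=[-1.4550, 0.6607, -4.0330]  x^+=[-1.5268, 2.8946, -1.2998]  P^+=[0.1766 -0.0113 -0.0711; -0.0113 0.2490 0.0086; -0.0711 0.0086 0.3106]

innov = [-1.4550, 0.6607, -4.0330]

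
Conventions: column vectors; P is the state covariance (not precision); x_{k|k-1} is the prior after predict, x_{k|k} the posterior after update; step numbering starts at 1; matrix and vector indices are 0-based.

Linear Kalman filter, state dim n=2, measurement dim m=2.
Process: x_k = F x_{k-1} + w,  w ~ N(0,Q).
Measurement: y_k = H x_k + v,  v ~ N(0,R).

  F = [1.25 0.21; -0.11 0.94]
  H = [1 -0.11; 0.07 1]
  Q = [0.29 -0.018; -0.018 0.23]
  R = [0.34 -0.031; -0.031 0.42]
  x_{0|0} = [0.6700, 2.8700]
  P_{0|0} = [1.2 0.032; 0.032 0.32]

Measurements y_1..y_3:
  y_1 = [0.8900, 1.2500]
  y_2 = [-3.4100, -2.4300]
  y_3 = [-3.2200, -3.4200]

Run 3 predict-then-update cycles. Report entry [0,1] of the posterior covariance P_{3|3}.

P_post[0,1] = -0.0052

step 1: x^-=[1.4402, 2.6241]  P^-=[2.1959 -0.0830; -0.0830 0.5207]  S=[2.5605 -0.0169; -0.0169 0.9398]  K=[0.8618 0.0908; -0.0512 0.5469]  nu=[-0.2615, -1.4749]  x^+=[1.0809, 1.8308]  P^+=[0.2892 -0.0088; -0.0088 0.2319]
step 2: x^-=[1.7356, 1.6021]  P^-=[0.7475 -0.0222; -0.0222 0.4402]  S=[1.0977 -0.0491; -0.0491 0.8608]  K=[0.6865 0.0742; -0.0416 0.5073]  nu=[-4.9694, -4.1536]  x^+=[-1.9840, -0.2980]  P^+=[0.2304 -0.0063; -0.0063 0.2148]
step 3: x^-=[-2.5426, -0.0619]  P^-=[0.6562 -0.0145; -0.0145 0.4239]  S=[1.0045 -0.0461; -0.0461 0.8450]  K=[0.6582 0.0731; -0.0380 0.4983]  nu=[-0.6842, -3.1802]  x^+=[-3.2254, -1.6206]  P^+=[0.2210 -0.0052; -0.0052 0.2108]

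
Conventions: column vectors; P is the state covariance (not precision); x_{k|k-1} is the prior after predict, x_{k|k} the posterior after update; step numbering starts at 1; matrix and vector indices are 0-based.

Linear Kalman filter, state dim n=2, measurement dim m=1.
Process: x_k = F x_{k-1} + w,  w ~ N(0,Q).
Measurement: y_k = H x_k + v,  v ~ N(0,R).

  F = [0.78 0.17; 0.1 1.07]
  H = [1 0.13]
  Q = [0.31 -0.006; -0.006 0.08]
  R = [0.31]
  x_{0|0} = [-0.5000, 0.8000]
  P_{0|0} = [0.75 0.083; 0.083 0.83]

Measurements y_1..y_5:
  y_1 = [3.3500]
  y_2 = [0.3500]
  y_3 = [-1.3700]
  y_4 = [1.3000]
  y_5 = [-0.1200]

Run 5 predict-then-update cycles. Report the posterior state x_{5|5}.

x_post = [0.1116, 1.0835]

step 1: x^-=[-0.2540, 0.8060]  P^-=[0.8123 0.2742; 0.2742 1.0555]  S=[1.2114]  K=[0.7000; 0.3396]  nu=[3.4992]  x^+=[2.1953, 1.9943]  P^+=[0.2188 -0.0138; -0.0138 0.9158]
step 2: x^-=[2.0514, 2.3534]  P^-=[0.4659 0.1659; 0.1659 1.1278]  S=[0.8381]  K=[0.5816; 0.3729]  nu=[-2.0073]  x^+=[0.8838, 1.6049]  P^+=[0.1824 -0.0159; -0.0159 1.0112]
step 3: x^-=[0.9622, 1.8056]  P^-=[0.4460 0.1787; 0.1787 1.2362]  S=[0.8233]  K=[0.5699; 0.4122]  nu=[-2.5669]  x^+=[-0.5007, 0.7476]  P^+=[0.1786 -0.0147; -0.0147 1.0963]
step 4: x^-=[-0.2634, 0.7498]  P^-=[0.4464 0.1948; 0.1948 1.3338]  S=[0.8296]  K=[0.5686; 0.4438]  nu=[1.4660]  x^+=[0.5702, 1.4004]  P^+=[0.1782 -0.0146; -0.0146 1.1704]
step 5: x^-=[0.6828, 1.5555]  P^-=[0.4484 0.2084; 0.2084 1.4186]  S=[0.8365]  K=[0.5684; 0.4696]  nu=[-1.0050]  x^+=[0.1116, 1.0835]  P^+=[0.1781 -0.0149; -0.0149 1.2342]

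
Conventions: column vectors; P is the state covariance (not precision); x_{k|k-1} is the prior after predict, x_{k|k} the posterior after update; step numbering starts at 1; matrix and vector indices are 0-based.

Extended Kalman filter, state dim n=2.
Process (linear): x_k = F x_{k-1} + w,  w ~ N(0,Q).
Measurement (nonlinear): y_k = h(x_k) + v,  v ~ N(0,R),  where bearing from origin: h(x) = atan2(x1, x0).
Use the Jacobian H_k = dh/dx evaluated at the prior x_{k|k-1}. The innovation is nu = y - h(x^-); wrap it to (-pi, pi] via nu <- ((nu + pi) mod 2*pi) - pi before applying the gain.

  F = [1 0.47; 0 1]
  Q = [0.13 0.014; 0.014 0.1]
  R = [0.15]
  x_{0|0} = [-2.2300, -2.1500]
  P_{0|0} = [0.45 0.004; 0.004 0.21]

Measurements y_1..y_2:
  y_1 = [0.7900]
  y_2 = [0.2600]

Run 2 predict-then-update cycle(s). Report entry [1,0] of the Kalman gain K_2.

step 1: x^-=[-3.2405, -2.1500]  P^-=[0.6301 0.1167; 0.1167 0.3100]  H_jac=[0.1422 -0.2143]  S=[0.1699]  K=[0.3802; -0.2934]  nu=[-2.9374]  x^+=[-4.3573, -1.2882]  P^+=[0.6056 0.1356; 0.1356 0.2954]
step 2: x^-=[-4.9627, -1.2882]  P^-=[0.9284 0.2885; 0.2885 0.3954]  H_jac=[0.0490 -0.1888]  S=[0.1610]  K=[-0.0557; -0.3758]  nu=[-3.1356]  x^+=[-4.7881, -0.1097]  P^+=[0.9279 0.2851; 0.2851 0.3726]

K[1,0] = -0.3758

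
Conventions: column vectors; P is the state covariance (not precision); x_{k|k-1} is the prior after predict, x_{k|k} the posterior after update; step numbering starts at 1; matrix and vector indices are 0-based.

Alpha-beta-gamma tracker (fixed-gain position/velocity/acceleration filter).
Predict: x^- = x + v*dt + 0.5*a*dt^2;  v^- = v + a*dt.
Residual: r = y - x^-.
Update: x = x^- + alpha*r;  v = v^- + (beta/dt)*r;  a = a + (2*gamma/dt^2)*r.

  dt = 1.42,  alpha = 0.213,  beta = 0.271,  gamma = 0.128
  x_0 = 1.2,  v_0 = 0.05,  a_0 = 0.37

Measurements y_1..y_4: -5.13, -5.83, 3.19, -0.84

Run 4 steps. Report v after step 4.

v_post = -0.4865

step 1: x_pred=1.6440  r=-6.7740  x^+=0.2012  v^+=-0.7174  a^+=-0.4900
step 2: x_pred=-1.3116  r=-4.5184  x^+=-2.2740  v^+=-2.2755  a^+=-1.0637
step 3: x_pred=-6.5777  r=9.7677  x^+=-4.4972  v^+=-1.9219  a^+=0.1764
step 4: x_pred=-7.0483  r=6.2083  x^+=-5.7260  v^+=-0.4865  a^+=0.9646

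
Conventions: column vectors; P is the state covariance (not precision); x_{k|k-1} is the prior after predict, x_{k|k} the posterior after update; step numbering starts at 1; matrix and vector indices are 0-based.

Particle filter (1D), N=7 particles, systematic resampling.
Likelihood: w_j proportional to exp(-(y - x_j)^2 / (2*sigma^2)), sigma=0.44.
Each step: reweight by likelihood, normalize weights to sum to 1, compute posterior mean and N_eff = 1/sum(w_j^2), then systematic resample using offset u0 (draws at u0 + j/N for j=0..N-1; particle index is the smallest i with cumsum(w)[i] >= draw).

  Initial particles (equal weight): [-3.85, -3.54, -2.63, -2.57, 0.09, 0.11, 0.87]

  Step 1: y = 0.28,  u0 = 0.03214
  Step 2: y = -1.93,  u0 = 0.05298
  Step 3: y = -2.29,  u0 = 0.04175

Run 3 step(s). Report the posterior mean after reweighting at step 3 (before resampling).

step 1: w=[0.0000, 0.0000, 0.0000, 0.0000, 0.4056, 0.4132, 0.1812]  mean=0.2396  Neff=2.7168  idx=[4, 4, 4, 5, 5, 5, 6]
step 2: w=[0.1841, 0.1841, 0.1841, 0.1493, 0.1493, 0.1493, 0.0000]  mean=0.0990  Neff=5.9354  idx=[0, 1, 1, 2, 3, 4, 5]
step 3: w=[0.1576, 0.1576, 0.1576, 0.1576, 0.1231, 0.1231, 0.1231]  mean=0.0974  Neff=6.9015  idx=[0, 1, 2, 2, 3, 5, 6]

post_mean = 0.0974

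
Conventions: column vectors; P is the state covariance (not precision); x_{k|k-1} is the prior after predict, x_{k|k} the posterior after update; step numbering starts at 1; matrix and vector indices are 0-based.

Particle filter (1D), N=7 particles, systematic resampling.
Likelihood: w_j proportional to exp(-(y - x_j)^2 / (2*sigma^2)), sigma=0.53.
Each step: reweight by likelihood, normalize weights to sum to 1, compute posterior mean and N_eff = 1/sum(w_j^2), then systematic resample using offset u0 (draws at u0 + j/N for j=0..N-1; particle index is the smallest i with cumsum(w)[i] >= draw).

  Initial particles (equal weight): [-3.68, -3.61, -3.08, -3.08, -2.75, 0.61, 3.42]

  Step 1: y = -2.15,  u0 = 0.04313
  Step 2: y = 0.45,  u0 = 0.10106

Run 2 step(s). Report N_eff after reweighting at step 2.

N_eff = 4.1149

step 1: w=[0.0156, 0.0226, 0.2158, 0.2158, 0.5301, 0.0000, 0.0000]  mean=-2.9264  Neff=2.6670  idx=[2, 2, 3, 4, 4, 4, 4]
step 2: w=[0.0047, 0.0047, 0.0047, 0.2465, 0.2465, 0.2465, 0.2465]  mean=-2.7547  Neff=4.1149  idx=[3, 3, 4, 5, 5, 6, 6]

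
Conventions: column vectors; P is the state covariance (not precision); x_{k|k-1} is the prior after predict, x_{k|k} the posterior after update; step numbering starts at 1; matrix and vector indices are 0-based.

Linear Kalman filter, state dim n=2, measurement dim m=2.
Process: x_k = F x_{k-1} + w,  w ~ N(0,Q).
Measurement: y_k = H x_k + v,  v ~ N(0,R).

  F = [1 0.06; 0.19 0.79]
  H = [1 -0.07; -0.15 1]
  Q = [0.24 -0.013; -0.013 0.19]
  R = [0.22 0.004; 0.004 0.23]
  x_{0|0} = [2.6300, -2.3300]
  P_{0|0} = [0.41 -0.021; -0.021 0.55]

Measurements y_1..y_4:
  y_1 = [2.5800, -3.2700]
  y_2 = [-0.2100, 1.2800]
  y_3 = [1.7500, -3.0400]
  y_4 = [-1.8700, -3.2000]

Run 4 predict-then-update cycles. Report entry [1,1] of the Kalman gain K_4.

step 1: x^-=[2.4902, -1.3410]  P^-=[0.6495 0.0741; 0.0741 0.5418]  S=[0.8617 -0.0564; -0.0564 0.7641]  K=[0.7493 0.0249; 0.0879 0.7009]  nu=[-0.0041, -1.5555]  x^+=[2.4485, -2.4316]  P^+=[0.1673 0.0338; 0.0338 0.1666]
step 2: x^-=[2.3026, -1.4558]  P^-=[0.4120 0.0538; 0.0538 0.3102]  S=[0.6260 -0.0252; -0.0252 0.5333]  K=[0.6528 0.0158; 0.0741 0.5700]  nu=[-2.6145, 3.0812]  x^+=[0.6446, 0.1066]  P^+=[0.1456 0.0281; 0.0281 0.1356]
step 3: x^-=[0.6510, 0.2067]  P^-=[0.3895 0.0436; 0.0436 0.2883]  S=[0.6048 -0.0305; -0.0305 0.5140]  K=[0.6394 0.0092; 0.0666 0.5522]  nu=[1.1135, -3.1490]  x^+=[1.3341, -1.4579]  P^+=[0.1425 0.0260; 0.0260 0.1312]
step 4: x^-=[1.2466, -0.8983]  P^-=[0.3861 0.0412; 0.0412 0.2848]  S=[0.6018 -0.0323; -0.0323 0.5112]  K=[0.6373 0.0074; 0.0647 0.5492]  nu=[-3.1795, -2.1147]  x^+=[-0.7953, -2.2655]  P^+=[0.1420 0.0256; 0.0256 0.1304]

K[1,1] = 0.5492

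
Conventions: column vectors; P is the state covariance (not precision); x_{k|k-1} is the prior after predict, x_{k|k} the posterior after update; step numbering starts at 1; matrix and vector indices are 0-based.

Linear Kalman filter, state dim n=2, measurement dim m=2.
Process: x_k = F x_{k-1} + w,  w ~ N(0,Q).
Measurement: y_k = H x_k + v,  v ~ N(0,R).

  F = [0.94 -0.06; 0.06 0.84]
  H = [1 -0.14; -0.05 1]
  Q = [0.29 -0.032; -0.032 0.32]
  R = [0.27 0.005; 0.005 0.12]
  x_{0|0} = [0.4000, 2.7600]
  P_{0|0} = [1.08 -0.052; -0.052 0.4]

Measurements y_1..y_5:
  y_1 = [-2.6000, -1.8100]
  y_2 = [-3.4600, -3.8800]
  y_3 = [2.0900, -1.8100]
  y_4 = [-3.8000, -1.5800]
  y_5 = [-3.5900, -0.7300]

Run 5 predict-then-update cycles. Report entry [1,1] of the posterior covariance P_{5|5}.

P_post[1,1] = 0.0919

step 1: x^-=[0.2104, 2.3424]  P^-=[1.2516 -0.0321; -0.0321 0.6009]  S=[1.5424 -0.1740; -0.1740 0.7272]  K=[0.8219 0.0665; 0.0186 0.8329]  nu=[-2.4825, -4.1419]  x^+=[-2.1053, -1.1538]  P^+=[0.2255 0.0234; 0.0234 0.1012]
step 2: x^-=[-1.9098, -1.0955]  P^-=[0.4870 -0.0060; -0.0060 0.3946]  S=[0.7664 -0.0807; -0.0807 0.5164]  K=[0.6409 0.0413; 0.0005 0.7648]  nu=[-1.7036, -2.8800]  x^+=[-3.1204, -3.2990]  P^+=[0.1756 0.0169; 0.0169 0.0926]
step 3: x^-=[-2.7353, -2.9583]  P^-=[0.4436 -0.0134; -0.0134 0.3877]  S=[0.7250 -0.0850; -0.0850 0.5101]  K=[0.6184 0.0332; -0.0042 0.7606]  nu=[4.4111, 1.0116]  x^+=[0.0260, -2.2077]  P^+=[0.1693 0.0155; 0.0155 0.0920]
step 4: x^-=[0.1569, -1.8529]  P^-=[0.4382 -0.0149; -0.0149 0.3871]  S=[0.7199 -0.0861; -0.0861 0.5097]  K=[0.6153 0.0318; -0.0051 0.7601]  nu=[-4.2163, 0.2807]  x^+=[-2.4286, -1.6182]  P^+=[0.1684 0.0153; 0.0153 0.0920]
step 5: x^-=[-2.1858, -1.5050]  P^-=[0.4374 -0.0151; -0.0151 0.3870]  S=[0.7193 -0.0863; -0.0863 0.5096]  K=[0.6149 0.0315; -0.0052 0.7600]  nu=[-1.6149, 0.6657]  x^+=[-3.1578, -0.9907]  P^+=[0.1683 0.0153; 0.0153 0.0919]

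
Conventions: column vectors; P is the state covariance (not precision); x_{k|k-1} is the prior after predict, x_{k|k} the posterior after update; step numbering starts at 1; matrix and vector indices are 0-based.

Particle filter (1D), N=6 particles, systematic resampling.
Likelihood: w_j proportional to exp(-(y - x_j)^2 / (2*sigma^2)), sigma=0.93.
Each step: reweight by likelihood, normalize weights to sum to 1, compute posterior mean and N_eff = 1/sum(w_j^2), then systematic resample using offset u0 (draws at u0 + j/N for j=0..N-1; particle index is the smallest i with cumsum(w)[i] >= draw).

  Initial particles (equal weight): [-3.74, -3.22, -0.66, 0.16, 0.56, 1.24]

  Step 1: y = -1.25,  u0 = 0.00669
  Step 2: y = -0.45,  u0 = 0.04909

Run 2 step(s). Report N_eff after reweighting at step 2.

N_eff = 4.9632

step 1: w=[0.0192, 0.0733, 0.5653, 0.2190, 0.1040, 0.0192]  mean=-0.5639  Neff=2.6014  idx=[0, 2, 2, 2, 3, 3]
step 2: w=[0.0004, 0.2148, 0.2148, 0.2148, 0.1777, 0.1777]  mean=-0.3699  Neff=4.9632  idx=[1, 2, 2, 3, 4, 5]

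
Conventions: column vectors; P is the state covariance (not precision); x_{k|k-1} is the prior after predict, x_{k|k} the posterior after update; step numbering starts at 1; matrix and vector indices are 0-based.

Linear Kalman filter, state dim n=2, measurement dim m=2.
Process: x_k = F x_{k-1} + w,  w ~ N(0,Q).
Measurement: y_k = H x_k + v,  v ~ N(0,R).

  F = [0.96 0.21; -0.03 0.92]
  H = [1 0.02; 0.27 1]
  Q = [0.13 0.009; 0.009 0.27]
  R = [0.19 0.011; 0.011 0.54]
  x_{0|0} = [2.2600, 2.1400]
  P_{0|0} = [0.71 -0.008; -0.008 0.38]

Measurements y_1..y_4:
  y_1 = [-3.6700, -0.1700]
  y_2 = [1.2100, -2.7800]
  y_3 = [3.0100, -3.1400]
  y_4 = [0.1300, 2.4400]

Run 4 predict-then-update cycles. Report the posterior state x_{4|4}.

x_post = [0.6681, 0.1467]

step 1: x^-=[2.6190, 1.9010]  P^-=[0.7979 0.0550; 0.0550 0.5927]  S=[0.9903 0.2935; 0.2935 1.2206]  K=[0.7980 0.0296; -0.0862 0.5185]  nu=[-6.3270, -2.7781]  x^+=[-2.5123, 1.0061]  P^+=[0.1523 -0.0163; -0.0163 0.2835]
step 2: x^-=[-2.2005, 1.0010]  P^-=[0.2762 0.0450; 0.0450 0.5110]  S=[0.4683 0.1411; 0.1411 1.0954]  K=[0.5815 0.0343; -0.0269 0.4810]  nu=[3.3905, -3.1868]  x^+=[-0.3381, -0.6232]  P^+=[0.1110 -0.0050; -0.0050 0.2608]
step 3: x^-=[-0.4555, -0.5632]  P^-=[0.2417 0.0518; 0.0518 0.4911]  S=[0.4340 0.1381; 0.1381 1.0767]  K=[0.5471 0.0385; -0.0077 0.4701]  nu=[3.4768, -2.4538]  x^+=[1.3522, -1.7436]  P^+=[0.1044 -0.0014; -0.0014 0.2541]
step 4: x^-=[0.9320, -1.6447]  P^-=[0.2369 0.0539; 0.0539 0.4853]  S=[0.4292 0.1388; 0.1388 1.0716]  K=[0.5415 0.0398; -0.0028 0.4668]  nu=[-0.7691, 3.8330]  x^+=[0.6681, 0.1467]  P^+=[0.1033 -0.0004; -0.0004 0.2522]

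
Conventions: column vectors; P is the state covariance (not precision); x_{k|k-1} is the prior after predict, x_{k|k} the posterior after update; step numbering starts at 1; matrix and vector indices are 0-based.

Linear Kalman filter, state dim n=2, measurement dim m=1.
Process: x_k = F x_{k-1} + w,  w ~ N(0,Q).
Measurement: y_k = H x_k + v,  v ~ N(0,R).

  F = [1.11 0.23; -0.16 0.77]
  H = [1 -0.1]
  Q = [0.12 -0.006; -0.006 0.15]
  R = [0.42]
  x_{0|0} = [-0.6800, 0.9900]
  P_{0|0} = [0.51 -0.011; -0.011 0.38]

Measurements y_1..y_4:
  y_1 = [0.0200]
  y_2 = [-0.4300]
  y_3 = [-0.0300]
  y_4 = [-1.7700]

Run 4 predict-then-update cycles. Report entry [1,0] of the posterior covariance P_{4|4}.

step 1: x^-=[-0.5271, 0.8711]  P^-=[0.7629 -0.0383; -0.0383 0.3911]  S=[1.1944]  K=[0.6419; -0.0648]  nu=[0.6342]  x^+=[-0.1200, 0.8300]  P^+=[0.2707 0.0114; 0.0114 0.3861]
step 2: x^-=[0.0577, 0.6583]  P^-=[0.4798 0.0236; 0.0236 0.3830]  S=[0.8989]  K=[0.5311; -0.0163]  nu=[-0.4219]  x^+=[-0.1664, 0.6652]  P^+=[0.2262 0.0314; 0.0314 0.3828]
step 3: x^-=[-0.0317, 0.5388]  P^-=[0.4350 0.0473; 0.0473 0.3750]  S=[0.8493]  K=[0.5066; 0.0115]  nu=[0.0556]  x^+=[-0.0035, 0.5395]  P^+=[0.2170 0.0423; 0.0423 0.3749]
step 4: x^-=[0.1202, 0.4160]  P^-=[0.4288 0.0565; 0.0565 0.3674]  S=[0.8412]  K=[0.5031; 0.0235]  nu=[-1.8486]  x^+=[-0.8098, 0.3726]  P^+=[0.2159 0.0465; 0.0465 0.3669]

P_post[1,0] = 0.0465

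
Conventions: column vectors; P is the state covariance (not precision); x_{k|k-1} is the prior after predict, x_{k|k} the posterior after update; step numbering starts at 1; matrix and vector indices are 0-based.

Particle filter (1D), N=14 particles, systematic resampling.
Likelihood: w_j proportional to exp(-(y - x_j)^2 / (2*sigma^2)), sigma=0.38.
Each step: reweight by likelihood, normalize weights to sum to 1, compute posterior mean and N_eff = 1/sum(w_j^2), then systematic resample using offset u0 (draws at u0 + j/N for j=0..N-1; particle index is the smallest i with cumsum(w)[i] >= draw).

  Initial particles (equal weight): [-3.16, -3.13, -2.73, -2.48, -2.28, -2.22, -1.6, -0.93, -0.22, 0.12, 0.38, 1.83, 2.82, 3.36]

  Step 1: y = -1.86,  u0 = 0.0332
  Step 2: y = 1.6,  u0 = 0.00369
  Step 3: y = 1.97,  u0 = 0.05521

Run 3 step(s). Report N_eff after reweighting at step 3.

step 1: w=[0.0012, 0.0016, 0.0307, 0.1117, 0.2294, 0.2698, 0.3344, 0.0211, 0.0000, 0.0000, 0.0000, 0.0000, 0.0000, 0.0000]  mean=-2.0464  Neff=3.9823  idx=[2, 3, 4, 4, 4, 5, 5, 5, 5, 6, 6, 6, 6, 6]
step 2: w=[0.0000, 0.0000, 0.0000, 0.0000, 0.0000, 0.0000, 0.0000, 0.0000, 0.0000, 0.2000, 0.2000, 0.2000, 0.2000, 0.2000]  mean=-1.6000  Neff=5.0000  idx=[9, 9, 9, 10, 10, 10, 11, 11, 11, 12, 12, 12, 13, 13]
step 3: w=[0.0714, 0.0714, 0.0714, 0.0714, 0.0714, 0.0714, 0.0714, 0.0714, 0.0714, 0.0714, 0.0714, 0.0714, 0.0714, 0.0714]  mean=-1.6000  Neff=14.0000  idx=[0, 1, 2, 3, 4, 5, 6, 7, 8, 9, 10, 11, 12, 13]

N_eff = 14.0000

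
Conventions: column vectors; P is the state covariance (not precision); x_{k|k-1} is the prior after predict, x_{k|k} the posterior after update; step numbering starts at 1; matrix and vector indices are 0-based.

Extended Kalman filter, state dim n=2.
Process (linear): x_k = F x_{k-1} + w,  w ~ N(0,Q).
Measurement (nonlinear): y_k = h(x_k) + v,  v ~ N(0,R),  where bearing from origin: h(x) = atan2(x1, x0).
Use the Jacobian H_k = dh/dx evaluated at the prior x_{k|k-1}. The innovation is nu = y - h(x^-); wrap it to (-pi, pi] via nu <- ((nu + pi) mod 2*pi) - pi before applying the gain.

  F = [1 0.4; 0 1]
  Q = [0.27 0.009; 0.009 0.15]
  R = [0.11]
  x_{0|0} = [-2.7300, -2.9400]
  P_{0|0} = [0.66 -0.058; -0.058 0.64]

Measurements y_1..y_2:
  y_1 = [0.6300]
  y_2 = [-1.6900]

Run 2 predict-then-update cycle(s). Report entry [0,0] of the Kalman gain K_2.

step 1: x^-=[-3.9060, -2.9400]  P^-=[0.9860 0.2070; 0.2070 0.7900]  H_jac=[0.1230 -0.1634]  S=[0.1377]  K=[0.6352; -0.7527]  nu=[3.1264]  x^+=[-1.9203, -5.2932]  P^+=[0.9305 0.2728; 0.2728 0.7120]
step 2: x^-=[-4.0376, -5.2932]  P^-=[1.5326 0.5666; 0.5666 0.8620]  H_jac=[0.1194 -0.0911]  S=[0.1267]  K=[1.0374; -0.0857]  nu=[0.5324]  x^+=[-3.4852, -5.3389]  P^+=[1.3963 0.5779; 0.5779 0.8611]

K[0,0] = 1.0374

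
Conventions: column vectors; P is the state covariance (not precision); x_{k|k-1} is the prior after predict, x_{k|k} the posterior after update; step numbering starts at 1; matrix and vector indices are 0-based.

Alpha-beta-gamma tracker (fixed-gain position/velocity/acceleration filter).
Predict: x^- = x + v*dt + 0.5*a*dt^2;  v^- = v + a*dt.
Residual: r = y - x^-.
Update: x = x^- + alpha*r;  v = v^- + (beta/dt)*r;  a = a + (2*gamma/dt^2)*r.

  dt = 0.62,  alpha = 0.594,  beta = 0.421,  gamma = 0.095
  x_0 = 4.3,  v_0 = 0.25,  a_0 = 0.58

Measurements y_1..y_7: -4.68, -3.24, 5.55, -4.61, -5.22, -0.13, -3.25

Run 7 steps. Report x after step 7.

x_post = -2.2202

step 1: x_pred=4.5665  r=-9.2465  x^+=-0.9259  v^+=-5.6691  a^+=-3.9903
step 2: x_pred=-5.2077  r=1.9677  x^+=-4.0389  v^+=-6.8069  a^+=-3.0177
step 3: x_pred=-8.8392  r=14.3892  x^+=-0.2920  v^+=1.0928  a^+=4.0945
step 4: x_pred=1.1725  r=-5.7825  x^+=-2.2623  v^+=-0.2951  a^+=1.2364
step 5: x_pred=-2.2077  r=-3.0123  x^+=-3.9970  v^+=-1.5741  a^+=-0.2526
step 6: x_pred=-5.0214  r=4.8914  x^+=-2.1159  v^+=1.5908  a^+=2.1651
step 7: x_pred=-0.7135  r=-2.5365  x^+=-2.2202  v^+=1.2108  a^+=0.9114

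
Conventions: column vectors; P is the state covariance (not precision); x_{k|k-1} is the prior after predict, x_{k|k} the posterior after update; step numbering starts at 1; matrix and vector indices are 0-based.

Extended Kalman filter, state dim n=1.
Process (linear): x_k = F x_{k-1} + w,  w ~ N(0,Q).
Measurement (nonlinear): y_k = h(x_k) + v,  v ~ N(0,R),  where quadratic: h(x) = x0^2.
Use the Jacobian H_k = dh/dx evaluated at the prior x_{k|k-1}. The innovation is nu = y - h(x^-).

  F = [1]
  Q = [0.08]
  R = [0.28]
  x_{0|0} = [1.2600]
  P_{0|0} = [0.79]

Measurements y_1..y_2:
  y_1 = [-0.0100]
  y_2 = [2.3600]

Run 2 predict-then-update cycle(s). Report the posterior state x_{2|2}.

x_post = [1.2867]

step 1: x^-=[1.2600]  P^-=[0.8700]  H_jac=[2.5200]  S=[5.8048]  K=[0.3777]  nu=[-1.5976]  x^+=[0.6566]  P^+=[0.0420]
step 2: x^-=[0.6566]  P^-=[0.1220]  H_jac=[1.3132]  S=[0.4903]  K=[0.3266]  nu=[1.9289]  x^+=[1.2867]  P^+=[0.0696]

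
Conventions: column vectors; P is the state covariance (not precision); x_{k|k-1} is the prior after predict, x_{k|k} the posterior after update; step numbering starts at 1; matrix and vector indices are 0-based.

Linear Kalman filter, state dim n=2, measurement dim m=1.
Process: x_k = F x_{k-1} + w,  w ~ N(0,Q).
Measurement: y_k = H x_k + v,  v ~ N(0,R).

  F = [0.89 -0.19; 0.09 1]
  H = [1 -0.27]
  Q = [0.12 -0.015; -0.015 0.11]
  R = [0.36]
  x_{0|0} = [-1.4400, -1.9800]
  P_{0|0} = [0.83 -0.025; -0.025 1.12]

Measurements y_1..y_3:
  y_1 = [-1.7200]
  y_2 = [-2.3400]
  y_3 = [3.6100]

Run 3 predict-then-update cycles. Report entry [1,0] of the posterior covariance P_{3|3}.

P_post[1,0] = 0.0517

step 1: x^-=[-0.9054, -2.1096]  P^-=[0.8263 -0.1831; -0.1831 1.2322]  S=[1.3751]  K=[0.6369; -0.3751]  nu=[-1.3842]  x^+=[-1.7870, -1.5903]  P^+=[0.2685 0.1454; 0.1454 1.0387]
step 2: x^-=[-1.2883, -1.7512]  P^-=[0.3210 -0.0639; -0.0639 1.1771]  S=[0.8014]  K=[0.4222; -0.4764]  nu=[-1.5245]  x^+=[-1.9319, -1.0249]  P^+=[0.1782 0.0972; 0.0972 0.9952]
step 3: x^-=[-1.5246, -1.1988]  P^-=[0.2642 -0.1049; -0.1049 1.1242]  S=[0.7628]  K=[0.3835; -0.5355]  nu=[4.8109]  x^+=[0.3204, -3.7749]  P^+=[0.1520 0.0517; 0.0517 0.9054]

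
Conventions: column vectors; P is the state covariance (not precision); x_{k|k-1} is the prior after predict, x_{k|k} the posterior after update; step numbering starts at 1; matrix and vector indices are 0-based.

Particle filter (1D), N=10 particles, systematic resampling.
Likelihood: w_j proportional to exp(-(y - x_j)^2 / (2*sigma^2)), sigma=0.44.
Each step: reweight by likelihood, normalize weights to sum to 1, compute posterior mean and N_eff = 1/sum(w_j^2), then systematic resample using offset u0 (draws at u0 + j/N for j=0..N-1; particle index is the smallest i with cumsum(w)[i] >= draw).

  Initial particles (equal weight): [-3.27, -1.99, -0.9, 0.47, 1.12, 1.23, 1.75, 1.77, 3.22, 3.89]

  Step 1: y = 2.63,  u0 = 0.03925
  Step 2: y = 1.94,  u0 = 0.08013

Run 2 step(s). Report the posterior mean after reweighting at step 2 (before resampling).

post_mean = 1.7939

step 1: w=[0.0000, 0.0000, 0.0000, 0.0000, 0.0039, 0.0088, 0.1890, 0.2068, 0.5684, 0.0231]  mean=2.6321  Neff=2.4867  idx=[6, 6, 7, 7, 8, 8, 8, 8, 8, 8]
step 2: w=[0.2419, 0.2419, 0.2465, 0.2465, 0.0039, 0.0039, 0.0039, 0.0039, 0.0039, 0.0039]  mean=1.7939  Neff=4.1900  idx=[0, 0, 1, 1, 1, 2, 2, 3, 3, 4]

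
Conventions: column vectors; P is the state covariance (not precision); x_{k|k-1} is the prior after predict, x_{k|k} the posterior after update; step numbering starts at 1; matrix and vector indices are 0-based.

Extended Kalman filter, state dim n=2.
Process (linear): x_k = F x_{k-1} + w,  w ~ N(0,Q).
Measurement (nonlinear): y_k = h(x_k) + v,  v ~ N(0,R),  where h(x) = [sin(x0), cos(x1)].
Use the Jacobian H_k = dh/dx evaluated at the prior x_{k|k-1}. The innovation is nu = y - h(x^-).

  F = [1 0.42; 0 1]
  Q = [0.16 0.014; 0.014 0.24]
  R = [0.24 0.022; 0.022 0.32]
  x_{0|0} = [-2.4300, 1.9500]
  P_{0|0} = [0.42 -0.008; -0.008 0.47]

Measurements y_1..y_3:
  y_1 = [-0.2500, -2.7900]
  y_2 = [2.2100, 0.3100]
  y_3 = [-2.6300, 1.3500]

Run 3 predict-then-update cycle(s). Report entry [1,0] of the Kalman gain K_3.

K[1,0] = -0.1374

step 1: x^-=[-1.6110, 1.9500]  P^-=[0.6562 0.2034; 0.2034 0.7100]  H_jac=[-0.0402 0.0000; 0.0000 -0.9290]  S=[0.2411 0.0296; 0.0296 0.9327]  K=[-0.0849 -0.1999; 0.0531 -0.7088]  nu=[0.7492, -2.4198]  x^+=[-1.1909, 3.7050]  P^+=[0.6162 0.0709; 0.0709 0.2429]
step 2: x^-=[0.3652, 3.7050]  P^-=[0.8786 0.1869; 0.1869 0.4829]  H_jac=[0.9340 0.0000; 0.0000 0.5341]  S=[1.0065 0.1152; 0.1152 0.4578]  K=[0.8138 0.0132; 0.1122 0.5352]  nu=[1.8528, 1.1554]  x^+=[1.8883, 4.5313]  P^+=[0.2094 0.0414; 0.0414 0.3253]
step 3: x^-=[3.7915, 4.5313]  P^-=[0.4616 0.1920; 0.1920 0.5653]  H_jac=[-0.7962 0.0000; 0.0000 0.9836]  S=[0.5326 -0.1284; -0.1284 0.8669]  K=[-0.6611 0.1200; -0.1374 0.6210]  nu=[-2.0249, 1.5301]  x^+=[5.3137, 5.7597]  P^+=[0.1960 0.0242; 0.0242 0.1990]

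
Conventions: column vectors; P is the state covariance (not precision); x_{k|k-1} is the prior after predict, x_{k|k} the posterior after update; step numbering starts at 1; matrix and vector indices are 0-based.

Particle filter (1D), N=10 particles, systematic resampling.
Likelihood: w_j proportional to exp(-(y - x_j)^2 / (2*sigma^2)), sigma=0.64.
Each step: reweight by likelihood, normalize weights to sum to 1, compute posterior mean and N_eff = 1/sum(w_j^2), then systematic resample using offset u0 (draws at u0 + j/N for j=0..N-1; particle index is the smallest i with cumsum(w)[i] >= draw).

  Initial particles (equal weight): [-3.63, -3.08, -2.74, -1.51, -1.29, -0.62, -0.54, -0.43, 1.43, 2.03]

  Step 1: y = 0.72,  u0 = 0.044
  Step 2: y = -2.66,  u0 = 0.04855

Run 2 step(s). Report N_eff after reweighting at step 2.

N_eff = 3.3747

step 1: w=[0.0000, 0.0000, 0.0000, 0.0020, 0.0064, 0.0990, 0.1277, 0.1765, 0.4792, 0.1091]  mean=0.6893  Neff=3.3461  idx=[5, 6, 7, 7, 8, 8, 8, 8, 8, 9]
step 2: w=[0.4151, 0.2765, 0.1542, 0.1542, 0.0000, 0.0000, 0.0000, 0.0000, 0.0000, 0.0000]  mean=-0.5393  Neff=3.3747  idx=[0, 0, 0, 0, 1, 1, 1, 2, 3, 3]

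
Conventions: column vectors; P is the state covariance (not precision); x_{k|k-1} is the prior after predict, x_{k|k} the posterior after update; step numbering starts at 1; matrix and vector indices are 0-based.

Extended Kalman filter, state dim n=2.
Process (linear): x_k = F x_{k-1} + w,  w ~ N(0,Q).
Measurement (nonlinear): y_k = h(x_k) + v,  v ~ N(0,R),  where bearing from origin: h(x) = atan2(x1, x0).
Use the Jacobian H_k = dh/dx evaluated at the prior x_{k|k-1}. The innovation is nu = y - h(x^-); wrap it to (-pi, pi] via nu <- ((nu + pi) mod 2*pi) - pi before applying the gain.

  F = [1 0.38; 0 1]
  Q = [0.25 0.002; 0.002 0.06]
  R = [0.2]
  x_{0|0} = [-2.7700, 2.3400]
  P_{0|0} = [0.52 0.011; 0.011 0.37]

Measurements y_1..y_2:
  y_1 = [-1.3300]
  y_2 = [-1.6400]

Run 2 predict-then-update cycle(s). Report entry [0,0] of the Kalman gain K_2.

step 1: x^-=[-1.8808, 2.3400]  P^-=[0.8318 0.1536; 0.1536 0.4300]  H_jac=[-0.2596 -0.2087]  S=[0.2914]  K=[-0.8510; -0.4447]  nu=[2.7054]  x^+=[-4.1830, 1.1369]  P^+=[0.6207 0.0433; 0.0433 0.3724]
step 2: x^-=[-3.7510, 1.1369]  P^-=[0.9574 0.1868; 0.1868 0.4324]  H_jac=[-0.0740 -0.2442]  S=[0.2378]  K=[-0.4898; -0.5021]  nu=[1.7959]  x^+=[-4.6306, 0.2351]  P^+=[0.9004 0.1283; 0.1283 0.3724]

K[0,0] = -0.4898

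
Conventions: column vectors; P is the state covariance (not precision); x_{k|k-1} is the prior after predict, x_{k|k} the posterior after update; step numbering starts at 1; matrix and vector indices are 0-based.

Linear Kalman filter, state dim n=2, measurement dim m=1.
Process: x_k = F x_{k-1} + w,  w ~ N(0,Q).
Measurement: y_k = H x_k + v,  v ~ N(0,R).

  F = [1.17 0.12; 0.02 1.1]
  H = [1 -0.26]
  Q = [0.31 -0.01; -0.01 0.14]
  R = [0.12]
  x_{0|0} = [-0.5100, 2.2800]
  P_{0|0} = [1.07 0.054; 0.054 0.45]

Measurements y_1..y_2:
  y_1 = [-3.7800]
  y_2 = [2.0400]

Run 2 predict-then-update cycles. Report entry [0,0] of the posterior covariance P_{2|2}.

P_post[0,0] = 0.1680

step 1: x^-=[-0.3231, 2.4978]  P^-=[1.7964 0.1441; 0.1441 0.6873]  S=[1.8879]  K=[0.9317; -0.0183]  nu=[-2.8075]  x^+=[-2.9387, 2.5493]  P^+=[0.1576 0.1763; 0.1763 0.6867]
step 2: x^-=[-3.1324, 2.7455]  P^-=[0.5852 0.3117; 0.3117 0.9787]  S=[0.6093]  K=[0.8275; 0.0939]  nu=[5.8862]  x^+=[1.7383, 3.2984]  P^+=[0.1680 0.2643; 0.2643 0.9733]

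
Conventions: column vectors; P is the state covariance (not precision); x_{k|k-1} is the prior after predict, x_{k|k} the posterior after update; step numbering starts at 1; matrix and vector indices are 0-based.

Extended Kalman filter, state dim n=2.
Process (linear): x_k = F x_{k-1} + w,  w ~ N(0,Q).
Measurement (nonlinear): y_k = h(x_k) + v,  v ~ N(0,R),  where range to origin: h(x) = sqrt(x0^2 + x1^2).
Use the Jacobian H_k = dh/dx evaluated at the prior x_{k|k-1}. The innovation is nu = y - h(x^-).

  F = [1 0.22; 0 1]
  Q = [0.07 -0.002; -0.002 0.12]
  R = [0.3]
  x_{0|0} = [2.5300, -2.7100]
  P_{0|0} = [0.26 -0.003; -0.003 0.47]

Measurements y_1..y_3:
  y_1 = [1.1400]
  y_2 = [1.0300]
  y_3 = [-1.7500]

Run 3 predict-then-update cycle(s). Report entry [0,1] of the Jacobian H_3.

H_jac[0,1] = -0.8239

step 1: x^-=[1.9338, -2.7100]  P^-=[0.3514 0.0984; 0.0984 0.5900]  H_jac=[0.5809 -0.8140]  S=[0.7165]  K=[0.1731; -0.5906]  nu=[-2.1892]  x^+=[1.5548, -1.4171]  P^+=[0.3300 0.1716; 0.1716 0.3401]
step 2: x^-=[1.2430, -1.4171]  P^-=[0.4919 0.2445; 0.2445 0.4601]  H_jac=[0.6594 -0.7518]  S=[0.5316]  K=[0.2645; -0.3475]  nu=[-0.8551]  x^+=[1.0169, -1.1200]  P^+=[0.4548 0.2933; 0.2933 0.3960]
step 3: x^-=[0.7705, -1.1200]  P^-=[0.6730 0.3784; 0.3784 0.5160]  H_jac=[0.5667 -0.8239]  S=[0.5130]  K=[0.1357; -0.4106]  nu=[-3.1094]  x^+=[0.3485, 0.1566]  P^+=[0.6635 0.4070; 0.4070 0.4295]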